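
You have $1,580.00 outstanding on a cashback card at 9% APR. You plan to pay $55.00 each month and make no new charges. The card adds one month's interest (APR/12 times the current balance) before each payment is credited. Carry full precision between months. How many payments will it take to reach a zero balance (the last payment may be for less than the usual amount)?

Monthly rate r = 9%/12 = 0.75% = 0.0075.
Recurrence: B ← B·(1+r) − $55.00.
Month 1: interest $11.85; balance after payment $1,536.85.
Month 2: interest $11.53; balance after payment $1,493.38.
Closed form: n = −ln(1 − rB₀/P)/ln(1+r) = −ln(0.78455)/ln(1.0075) ≈ 32.475, so the balance reaches zero during payment 33.

33 months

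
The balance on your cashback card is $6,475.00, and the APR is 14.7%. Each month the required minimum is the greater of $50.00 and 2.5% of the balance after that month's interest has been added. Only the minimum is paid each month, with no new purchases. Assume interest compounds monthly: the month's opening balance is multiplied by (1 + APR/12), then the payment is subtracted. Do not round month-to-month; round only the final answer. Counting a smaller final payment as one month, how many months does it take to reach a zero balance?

Monthly rate r = 14.7%/12 = 1.225% = 0.01225.
While 2.5% of the post-interest balance exceeds $50.00, each month B ← (B·(1+r))·(1 − 0.025), i.e. B shrinks by the factor (1+r)·0.975 = 0.98694.
This holds for months 1–91. Entering month 92 the balance is $1,958.16; 2.5% of the post-interest balance is now below $50.00, so the flat $50.00 minimum applies from here.
From month 92 a fixed $50.00 at rate r clears $1,958.16 in 54 more payments. Total: 91 + 54 = 145 months.

145 months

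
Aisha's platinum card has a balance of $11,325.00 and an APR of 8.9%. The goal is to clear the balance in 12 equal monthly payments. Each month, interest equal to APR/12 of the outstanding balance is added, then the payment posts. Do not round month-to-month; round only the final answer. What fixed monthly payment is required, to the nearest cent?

Monthly rate r = 8.9%/12 = 0.741667% = 0.00741667.
Level-payment amortization: P = B₀·r / (1 − (1+r)^(−n)) = 11325.00·0.00741667 / (1 − 1.00742^(−12)).
Denominator 1 − (1+r)^(−12) = 0.0848539246.
P = 83.9938 / 0.0848539246 ≈ 989.86.

$989.86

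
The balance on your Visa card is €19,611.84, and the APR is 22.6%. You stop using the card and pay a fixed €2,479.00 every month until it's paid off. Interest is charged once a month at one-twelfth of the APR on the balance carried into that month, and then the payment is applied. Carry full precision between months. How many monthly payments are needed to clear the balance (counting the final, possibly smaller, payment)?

Monthly rate r = 22.6%/12 = 1.88333% = 0.0188333.
Recurrence: B ← B·(1+r) − €2,479.00.
Month 1: interest €369.36; balance after payment €17,502.20.
Month 2: interest €329.62; balance after payment €15,352.82.
Closed form: n = −ln(1 − rB₀/P)/ln(1+r) = −ln(0.85101)/ln(1.01883) ≈ 8.647, so the balance reaches zero during payment 9.

9 months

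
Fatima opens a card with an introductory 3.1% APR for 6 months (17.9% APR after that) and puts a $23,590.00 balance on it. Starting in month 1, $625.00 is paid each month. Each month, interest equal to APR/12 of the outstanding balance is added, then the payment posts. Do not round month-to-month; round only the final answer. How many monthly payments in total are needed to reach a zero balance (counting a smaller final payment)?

Promo months 1–6 at r₀ = 3.1%/12 = 0.00258333; months 7+ at r₁ = 17.9%/12 = 0.0149167.
After month 6: iterate B ← B·(1+r₀) − $625.00 for 6 months → $20,183.71.
Then at r₁ with $625.00/mo: n₂ = −ln(1 − r₁·B/P)/ln(1+r₁) ≈ 44.39 → 45 more payments.

51 months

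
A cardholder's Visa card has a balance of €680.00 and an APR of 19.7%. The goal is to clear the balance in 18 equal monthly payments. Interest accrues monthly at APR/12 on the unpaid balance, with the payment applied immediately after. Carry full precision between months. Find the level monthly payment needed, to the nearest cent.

€43.94

Monthly rate r = 19.7%/12 = 1.64167% = 0.0164167.
Level-payment amortization: P = B₀·r / (1 − (1+r)^(−n)) = 680.00·0.0164167 / (1 − 1.01642^(−18)).
Denominator 1 − (1+r)^(−18) = 0.254052951.
P = 11.1633 / 0.254052951 ≈ 43.94.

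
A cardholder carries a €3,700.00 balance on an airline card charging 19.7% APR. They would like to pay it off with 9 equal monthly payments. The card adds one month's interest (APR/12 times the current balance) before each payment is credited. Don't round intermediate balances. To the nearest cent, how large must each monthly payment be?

Monthly rate r = 19.7%/12 = 1.64167% = 0.0164167.
Level-payment amortization: P = B₀·r / (1 − (1+r)^(−n)) = 3700.00·0.0164167 / (1 − 1.01642^(−9)).
Denominator 1 − (1+r)^(−9) = 0.136317738.
P = 60.7417 / 0.136317738 ≈ 445.59.

€445.59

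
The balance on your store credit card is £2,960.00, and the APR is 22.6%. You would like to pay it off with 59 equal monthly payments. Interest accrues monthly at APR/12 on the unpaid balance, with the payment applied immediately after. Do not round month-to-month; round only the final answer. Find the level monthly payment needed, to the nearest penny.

£83.53

Monthly rate r = 22.6%/12 = 1.88333% = 0.0188333.
Level-payment amortization: P = B₀·r / (1 − (1+r)^(−n)) = 2960.00·0.0188333 / (1 − 1.01883^(−59)).
Denominator 1 − (1+r)^(−59) = 0.667405992.
P = 55.7467 / 0.667405992 ≈ 83.53.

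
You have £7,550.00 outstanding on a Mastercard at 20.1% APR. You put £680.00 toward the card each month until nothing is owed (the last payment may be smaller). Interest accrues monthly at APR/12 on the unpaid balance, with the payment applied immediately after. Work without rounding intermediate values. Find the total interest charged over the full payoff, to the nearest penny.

£874.48

Monthly rate r = 20.1%/12 = 1.675% = 0.01675.
Payoff takes n = ⌈−ln(1 − rB₀/P)/ln(1+r)⌉ = ⌈12.387⌉ = 13 payments; the last is £264.48.
Total paid = 12·£680.00 + £264.48 = £8,424.48.
Total interest = total paid − principal = £8,424.48 − £7,550.00 = £874.48.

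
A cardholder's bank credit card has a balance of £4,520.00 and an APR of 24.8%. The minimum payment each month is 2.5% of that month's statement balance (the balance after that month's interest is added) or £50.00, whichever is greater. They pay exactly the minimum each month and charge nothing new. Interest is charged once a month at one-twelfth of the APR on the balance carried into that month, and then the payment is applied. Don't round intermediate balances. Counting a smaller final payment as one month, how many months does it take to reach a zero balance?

254 months

Monthly rate r = 24.8%/12 = 2.06667% = 0.0206667.
While 2.5% of the post-interest balance exceeds £50.00, each month B ← (B·(1+r))·(1 − 0.025), i.e. B shrinks by the factor (1+r)·0.975 = 0.99515.
This holds for months 1–172. Entering month 173 the balance is £1,958.70; 2.5% of the post-interest balance is now below £50.00, so the flat £50.00 minimum applies from here.
From month 173 a fixed £50.00 at rate r clears £1,958.70 in 82 more payments. Total: 172 + 82 = 254 months.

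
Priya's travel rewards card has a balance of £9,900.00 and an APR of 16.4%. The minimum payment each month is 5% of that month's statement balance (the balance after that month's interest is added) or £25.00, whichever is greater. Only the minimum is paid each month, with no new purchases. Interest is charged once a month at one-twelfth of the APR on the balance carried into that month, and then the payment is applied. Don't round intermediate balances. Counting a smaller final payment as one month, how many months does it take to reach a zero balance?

103 months

Monthly rate r = 16.4%/12 = 1.36667% = 0.0136667.
While 5% of the post-interest balance exceeds £25.00, each month B ← (B·(1+r))·(1 − 0.05), i.e. B shrinks by the factor (1+r)·0.95 = 0.96298.
This holds for months 1–80. Entering month 81 the balance is £484.32; 5% of the post-interest balance is now below £25.00, so the flat £25.00 minimum applies from here.
From month 81 a fixed £25.00 at rate r clears £484.32 in 23 more payments. Total: 80 + 23 = 103 months.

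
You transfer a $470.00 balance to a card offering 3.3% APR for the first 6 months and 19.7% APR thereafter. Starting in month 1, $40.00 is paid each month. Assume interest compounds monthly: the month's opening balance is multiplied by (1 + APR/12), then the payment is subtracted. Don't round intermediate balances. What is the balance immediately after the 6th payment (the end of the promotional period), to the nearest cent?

Promo months 1–6 at r₀ = 3.3%/12 = 0.00275; months 7+ at r₁ = 19.7%/12 = 0.0164167.
After month 6: iterate B ← B·(1+r₀) − $40.00 for 6 months → $236.15.

$236.15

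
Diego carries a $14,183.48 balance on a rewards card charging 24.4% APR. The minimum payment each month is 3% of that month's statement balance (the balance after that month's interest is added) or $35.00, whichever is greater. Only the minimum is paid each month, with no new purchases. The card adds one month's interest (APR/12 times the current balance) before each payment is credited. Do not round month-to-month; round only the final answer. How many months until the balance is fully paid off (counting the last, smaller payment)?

298 months

Monthly rate r = 24.4%/12 = 2.03333% = 0.0203333.
While 3% of the post-interest balance exceeds $35.00, each month B ← (B·(1+r))·(1 − 0.03), i.e. B shrinks by the factor (1+r)·0.97 = 0.98972.
This holds for months 1–244. Entering month 245 the balance is $1,140.65; 3% of the post-interest balance is now below $35.00, so the flat $35.00 minimum applies from here.
From month 245 a fixed $35.00 at rate r clears $1,140.65 in 54 more payments. Total: 244 + 54 = 298 months.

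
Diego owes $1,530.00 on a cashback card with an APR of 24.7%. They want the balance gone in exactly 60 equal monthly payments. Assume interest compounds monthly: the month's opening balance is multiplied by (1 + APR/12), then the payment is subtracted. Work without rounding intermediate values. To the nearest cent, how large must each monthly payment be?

Monthly rate r = 24.7%/12 = 2.05833% = 0.0205833.
Level-payment amortization: P = B₀·r / (1 − (1+r)^(−n)) = 1530.00·0.0205833 / (1 − 1.02058^(−60)).
Denominator 1 − (1+r)^(−60) = 0.705495665.
P = 31.4925 / 0.705495665 ≈ 44.64.

$44.64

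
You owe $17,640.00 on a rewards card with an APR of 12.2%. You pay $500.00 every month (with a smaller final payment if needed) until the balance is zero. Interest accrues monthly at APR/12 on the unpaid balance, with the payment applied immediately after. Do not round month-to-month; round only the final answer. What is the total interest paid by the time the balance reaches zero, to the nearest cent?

$4,318.28

Monthly rate r = 12.2%/12 = 1.01667% = 0.0101667.
Payoff takes n = ⌈−ln(1 − rB₀/P)/ln(1+r)⌉ = ⌈43.916⌉ = 44 payments; the last is $458.28.
Total paid = 43·$500.00 + $458.28 = $21,958.28.
Total interest = total paid − principal = $21,958.28 − $17,640.00 = $4,318.28.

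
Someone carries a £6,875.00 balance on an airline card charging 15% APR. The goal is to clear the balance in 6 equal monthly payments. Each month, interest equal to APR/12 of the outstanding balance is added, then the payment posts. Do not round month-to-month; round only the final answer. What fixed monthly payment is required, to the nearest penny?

£1,196.48

Monthly rate r = 15%/12 = 1.25% = 0.0125.
Level-payment amortization: P = B₀·r / (1 − (1+r)^(−n)) = 6875.00·0.0125 / (1 − 1.0125^(−6)).
Denominator 1 − (1+r)^(−6) = 0.071825124.
P = 85.9375 / 0.071825124 ≈ 1196.48.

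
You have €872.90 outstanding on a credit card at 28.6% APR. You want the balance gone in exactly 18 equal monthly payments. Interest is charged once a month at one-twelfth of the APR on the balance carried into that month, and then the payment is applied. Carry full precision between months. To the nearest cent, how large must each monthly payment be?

Monthly rate r = 28.6%/12 = 2.38333% = 0.0238333.
Level-payment amortization: P = B₀·r / (1 − (1+r)^(−n)) = 872.90·0.0238333 / (1 − 1.02383^(−18)).
Denominator 1 − (1+r)^(−18) = 0.345554884.
P = 20.8041 / 0.345554884 ≈ 60.20.

€60.20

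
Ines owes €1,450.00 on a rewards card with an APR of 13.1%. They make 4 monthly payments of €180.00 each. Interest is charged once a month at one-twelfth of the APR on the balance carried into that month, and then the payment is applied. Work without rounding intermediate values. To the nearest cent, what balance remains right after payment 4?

Monthly rate r = 13.1%/12 = 1.09167% = 0.0109167.
Each month: B ← B·(1+r) − €180.00.
Month 1: interest €15.83; balance after payment €1,285.83.
Month 2: interest €14.04; balance after payment €1,119.87.
Month 3: interest €12.23; balance after payment €952.09.
Month 4: interest €10.39; balance after payment €782.49.

€782.49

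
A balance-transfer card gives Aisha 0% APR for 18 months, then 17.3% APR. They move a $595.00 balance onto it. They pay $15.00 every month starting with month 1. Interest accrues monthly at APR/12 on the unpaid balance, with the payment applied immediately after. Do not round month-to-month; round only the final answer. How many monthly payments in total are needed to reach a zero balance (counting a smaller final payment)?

Promo months 1–18 at r₀ = 0%/12 = 0; months 19+ at r₁ = 17.3%/12 = 0.0144167.
After month 18 (no interest yet): B = $595.00 − 18·$15.00 = $325.00.
Then at r₁ with $15.00/mo: n₂ = −ln(1 − r₁·B/P)/ln(1+r₁) ≈ 26.16 → 27 more payments.

45 months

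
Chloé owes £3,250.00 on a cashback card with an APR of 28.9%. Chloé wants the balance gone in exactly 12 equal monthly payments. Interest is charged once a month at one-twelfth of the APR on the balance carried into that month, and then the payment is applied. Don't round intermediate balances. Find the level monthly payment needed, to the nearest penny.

£315.08

Monthly rate r = 28.9%/12 = 2.40833% = 0.0240833.
Level-payment amortization: P = B₀·r / (1 − (1+r)^(−n)) = 3250.00·0.0240833 / (1 − 1.02408^(−12)).
Denominator 1 − (1+r)^(−12) = 0.248417911.
P = 78.2708 / 0.248417911 ≈ 315.08.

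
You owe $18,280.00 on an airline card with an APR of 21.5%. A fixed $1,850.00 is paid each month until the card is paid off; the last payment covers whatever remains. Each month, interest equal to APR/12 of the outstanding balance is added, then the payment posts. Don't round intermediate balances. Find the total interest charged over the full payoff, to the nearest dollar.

$2,019

Monthly rate r = 21.5%/12 = 1.79167% = 0.0179167.
Payoff takes n = ⌈−ln(1 − rB₀/P)/ln(1+r)⌉ = ⌈10.972⌉ = 11 payments; the last is $1,798.80.
Total paid = 10·$1,850.00 + $1,798.80 = $20,298.80.
Total interest = total paid − principal = $20,298.80 − $18,280.00 = $2,018.80.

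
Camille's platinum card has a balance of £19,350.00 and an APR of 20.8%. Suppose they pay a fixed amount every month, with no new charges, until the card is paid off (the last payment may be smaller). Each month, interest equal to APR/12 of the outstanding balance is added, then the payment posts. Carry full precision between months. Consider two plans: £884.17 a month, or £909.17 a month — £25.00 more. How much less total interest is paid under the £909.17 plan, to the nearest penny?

£187.95

Monthly rate r = 20.8%/12 = 1.73333% = 0.0173333.
At £884.17/mo: n = ⌈−ln(1 − rB₀/P)/ln(1+r)⌉ = 28 payments (last £669.21); total interest = total paid − £19,350.00 = £5,191.80.
At £909.17/mo: 27 payments (last £715.43); total interest £5,003.85.
Interest saved = £5,191.80 − £5,003.85 = £187.95.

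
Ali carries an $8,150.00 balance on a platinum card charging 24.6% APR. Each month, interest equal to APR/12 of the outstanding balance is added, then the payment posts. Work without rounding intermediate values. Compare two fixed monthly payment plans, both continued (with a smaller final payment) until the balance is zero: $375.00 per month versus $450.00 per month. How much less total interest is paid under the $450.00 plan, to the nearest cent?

$607.12

Monthly rate r = 24.6%/12 = 2.05% = 0.0205.
At $375.00/mo: n = ⌈−ln(1 − rB₀/P)/ln(1+r)⌉ = 30 payments (last $23.51); total interest = total paid − $8,150.00 = $2,748.51.
At $450.00/mo: 23 payments (last $391.39); total interest $2,141.39.
Interest saved = $2,748.51 − $2,141.39 = $607.12.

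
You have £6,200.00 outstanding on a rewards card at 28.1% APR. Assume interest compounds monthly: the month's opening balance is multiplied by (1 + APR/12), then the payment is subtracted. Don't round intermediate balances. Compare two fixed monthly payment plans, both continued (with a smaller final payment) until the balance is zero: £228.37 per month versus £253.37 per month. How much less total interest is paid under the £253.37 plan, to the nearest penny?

Monthly rate r = 28.1%/12 = 2.34167% = 0.0234167.
At £228.37/mo: n = ⌈−ln(1 − rB₀/P)/ln(1+r)⌉ = 44 payments (last £144.38); total interest = total paid − £6,200.00 = £3,764.29.
At £253.37/mo: 37 payments (last £194.40); total interest £3,115.72.
Interest saved = £3,764.29 − £3,115.72 = £648.57.

£648.57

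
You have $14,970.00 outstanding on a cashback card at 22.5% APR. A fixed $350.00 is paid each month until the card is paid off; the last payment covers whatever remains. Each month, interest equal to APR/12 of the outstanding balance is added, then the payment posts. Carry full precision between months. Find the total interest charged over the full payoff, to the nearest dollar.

Monthly rate r = 22.5%/12 = 1.875% = 0.01875.
Payoff takes n = ⌈−ln(1 − rB₀/P)/ln(1+r)⌉ = ⌈87.170⌉ = 88 payments; the last is $60.04.
Total paid = 87·$350.00 + $60.04 = $30,510.04.
Total interest = total paid − principal = $30,510.04 − $14,970.00 = $15,540.04.

$15,540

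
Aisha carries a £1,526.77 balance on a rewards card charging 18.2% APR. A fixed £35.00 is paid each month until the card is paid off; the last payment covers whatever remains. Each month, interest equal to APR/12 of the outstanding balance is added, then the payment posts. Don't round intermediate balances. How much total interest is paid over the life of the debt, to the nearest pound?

Monthly rate r = 18.2%/12 = 1.51667% = 0.0151667.
Payoff takes n = ⌈−ln(1 − rB₀/P)/ln(1+r)⌉ = ⌈71.982⌉ = 72 payments; the last is £34.37.
Total paid = 71·£35.00 + £34.37 = £2,519.37.
Total interest = total paid − principal = £2,519.37 − £1,526.77 = £992.60.

£993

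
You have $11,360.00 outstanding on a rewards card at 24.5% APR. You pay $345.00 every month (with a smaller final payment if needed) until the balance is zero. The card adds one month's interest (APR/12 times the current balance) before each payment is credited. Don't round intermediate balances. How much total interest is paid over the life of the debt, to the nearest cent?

$7,683.14

Monthly rate r = 24.5%/12 = 2.04167% = 0.0204167.
Payoff takes n = ⌈−ln(1 − rB₀/P)/ln(1+r)⌉ = ⌈55.196⌉ = 56 payments; the last is $68.14.
Total paid = 55·$345.00 + $68.14 = $19,043.14.
Total interest = total paid − principal = $19,043.14 − $11,360.00 = $7,683.14.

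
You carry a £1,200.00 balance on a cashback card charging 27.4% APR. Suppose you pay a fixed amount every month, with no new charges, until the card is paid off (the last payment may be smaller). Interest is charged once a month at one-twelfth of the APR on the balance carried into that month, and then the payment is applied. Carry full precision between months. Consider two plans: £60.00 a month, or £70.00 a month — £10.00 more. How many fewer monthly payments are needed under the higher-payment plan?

Monthly rate r = 27.4%/12 = 2.28333% = 0.0228333.
At £60.00/mo: n = ⌈−ln(1 − rB₀/P)/ln(1+r)⌉ = 28 payments (last £1.25); total interest = total paid − £1,200.00 = £421.25.
At £70.00/mo: 22 payments (last £69.87); total interest £339.87.
Payments saved = 28 − 22 = 6.

6 fewer payments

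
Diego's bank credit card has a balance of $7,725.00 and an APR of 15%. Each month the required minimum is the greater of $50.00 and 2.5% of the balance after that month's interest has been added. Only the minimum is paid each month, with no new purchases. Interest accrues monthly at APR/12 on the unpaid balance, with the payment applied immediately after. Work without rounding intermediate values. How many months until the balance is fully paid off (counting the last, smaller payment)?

Monthly rate r = 15%/12 = 1.25% = 0.0125.
While 2.5% of the post-interest balance exceeds $50.00, each month B ← (B·(1+r))·(1 − 0.025), i.e. B shrinks by the factor (1+r)·0.975 = 0.98719.
This holds for months 1–106. Entering month 107 the balance is $1,969.07; 2.5% of the post-interest balance is now below $50.00, so the flat $50.00 minimum applies from here.
From month 107 a fixed $50.00 at rate r clears $1,969.07 in 55 more payments. Total: 106 + 55 = 161 months.

161 months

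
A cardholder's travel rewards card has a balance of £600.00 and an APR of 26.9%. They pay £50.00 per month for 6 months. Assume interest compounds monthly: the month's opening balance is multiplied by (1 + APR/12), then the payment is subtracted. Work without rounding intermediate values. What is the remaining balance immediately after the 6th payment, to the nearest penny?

£368.04

Monthly rate r = 26.9%/12 = 2.24167% = 0.0224167.
Each month: B ← B·(1+r) − £50.00.
Month 1: interest £13.45; balance after payment £563.45.
Month 2: interest £12.63; balance after payment £526.08.
Month 3: interest £11.79; balance after payment £487.87.
Month 4: interest £10.94; balance after payment £448.81.
Month 5: interest £10.06; balance after payment £408.87.
Month 6: interest £9.17; balance after payment £368.04.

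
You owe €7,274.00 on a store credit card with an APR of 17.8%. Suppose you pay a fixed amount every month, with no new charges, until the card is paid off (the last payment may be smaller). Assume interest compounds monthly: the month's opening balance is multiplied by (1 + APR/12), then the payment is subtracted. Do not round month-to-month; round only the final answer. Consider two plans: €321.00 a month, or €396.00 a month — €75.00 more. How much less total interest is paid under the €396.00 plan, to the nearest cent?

€375.67

Monthly rate r = 17.8%/12 = 1.48333% = 0.0148333.
At €321.00/mo: n = ⌈−ln(1 − rB₀/P)/ln(1+r)⌉ = 28 payments (last €264.35); total interest = total paid − €7,274.00 = €1,657.35.
At €396.00/mo: 22 payments (last €239.68); total interest €1,281.68.
Interest saved = €1,657.35 − €1,281.68 = €375.67.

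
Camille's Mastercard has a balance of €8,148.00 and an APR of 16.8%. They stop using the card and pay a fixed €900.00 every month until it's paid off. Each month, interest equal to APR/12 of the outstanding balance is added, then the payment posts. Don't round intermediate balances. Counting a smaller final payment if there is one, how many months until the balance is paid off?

Monthly rate r = 16.8%/12 = 1.4% = 0.014.
Recurrence: B ← B·(1+r) − €900.00.
Month 1: interest €114.07; balance after payment €7,362.07.
Month 2: interest €103.07; balance after payment €6,565.14.
Closed form: n = −ln(1 − rB₀/P)/ln(1+r) = −ln(0.87325)/ln(1.014) ≈ 9.748, so the balance reaches zero during payment 10.

10 payments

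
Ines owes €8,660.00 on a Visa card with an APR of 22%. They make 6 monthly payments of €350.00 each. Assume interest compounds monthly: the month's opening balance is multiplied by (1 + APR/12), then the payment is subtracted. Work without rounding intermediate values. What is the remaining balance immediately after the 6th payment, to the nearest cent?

€7,458.71

Monthly rate r = 22%/12 = 1.83333% = 0.0183333.
Each month: B ← B·(1+r) − €350.00.
Month 1: interest €158.77; balance after payment €8,468.77.
Month 2: interest €155.26; balance after payment €8,274.03.
Month 3: interest €151.69; balance after payment €8,075.72.
Month 4: interest €148.05; balance after payment €7,873.77.
Month 5: interest €144.35; balance after payment €7,668.13.
Month 6: interest €140.58; balance after payment €7,458.71.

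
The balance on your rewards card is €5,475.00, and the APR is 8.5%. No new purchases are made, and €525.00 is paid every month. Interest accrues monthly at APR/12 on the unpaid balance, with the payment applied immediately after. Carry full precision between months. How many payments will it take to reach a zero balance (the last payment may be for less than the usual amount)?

11 payments

Monthly rate r = 8.5%/12 = 0.708333% = 0.00708333.
Recurrence: B ← B·(1+r) − €525.00.
Month 1: interest €38.78; balance after payment €4,988.78.
Month 2: interest €35.34; balance after payment €4,499.12.
Closed form: n = −ln(1 − rB₀/P)/ln(1+r) = −ln(0.92613)/ln(1.00708) ≈ 10.872, so the balance reaches zero during payment 11.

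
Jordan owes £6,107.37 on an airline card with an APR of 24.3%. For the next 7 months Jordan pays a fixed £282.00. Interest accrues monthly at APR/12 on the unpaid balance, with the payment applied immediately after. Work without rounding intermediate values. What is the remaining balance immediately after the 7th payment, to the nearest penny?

£4,929.44

Monthly rate r = 24.3%/12 = 2.025% = 0.02025.
Each month: B ← B·(1+r) − £282.00.
Month 1: interest £123.67; balance after payment £5,949.04.
Month 2: interest £120.47; balance after payment £5,787.51.
Month 3: interest £117.20; balance after payment £5,622.71.
Month 4: interest £113.86; balance after payment £5,454.57.
Month 5: interest £110.46; balance after payment £5,283.02.
Month 6: interest £106.98; balance after payment £5,108.01.
Month 7: interest £103.44; balance after payment £4,929.44.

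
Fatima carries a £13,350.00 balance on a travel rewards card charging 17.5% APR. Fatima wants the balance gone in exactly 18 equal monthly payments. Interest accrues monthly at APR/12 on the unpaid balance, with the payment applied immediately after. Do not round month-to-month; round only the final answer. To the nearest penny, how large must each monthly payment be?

Monthly rate r = 17.5%/12 = 1.45833% = 0.0145833.
Level-payment amortization: P = B₀·r / (1 − (1+r)^(−n)) = 13350.00·0.0145833 / (1 − 1.01458^(−18)).
Denominator 1 − (1+r)^(−18) = 0.229414255.
P = 194.688 / 0.229414255 ≈ 848.63.

£848.63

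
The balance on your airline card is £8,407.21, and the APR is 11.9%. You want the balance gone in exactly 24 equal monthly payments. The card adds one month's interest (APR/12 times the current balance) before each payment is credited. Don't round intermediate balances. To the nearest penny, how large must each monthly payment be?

Monthly rate r = 11.9%/12 = 0.991667% = 0.00991667.
Level-payment amortization: P = B₀·r / (1 − (1+r)^(−n)) = 8407.21·0.00991667 / (1 − 1.00992^(−24)).
Denominator 1 − (1+r)^(−24) = 0.210872726.
P = 83.3715 / 0.210872726 ≈ 395.36.

£395.36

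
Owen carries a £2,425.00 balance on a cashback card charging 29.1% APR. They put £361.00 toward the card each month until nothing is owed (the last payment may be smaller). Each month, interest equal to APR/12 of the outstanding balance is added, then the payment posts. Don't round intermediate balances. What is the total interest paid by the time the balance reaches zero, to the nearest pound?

£255

Monthly rate r = 29.1%/12 = 2.425% = 0.02425.
Payoff takes n = ⌈−ln(1 − rB₀/P)/ln(1+r)⌉ = ⌈7.421⌉ = 8 payments; the last is £153.00.
Total paid = 7·£361.00 + £153.00 = £2,680.00.
Total interest = total paid − principal = £2,680.00 − £2,425.00 = £255.00.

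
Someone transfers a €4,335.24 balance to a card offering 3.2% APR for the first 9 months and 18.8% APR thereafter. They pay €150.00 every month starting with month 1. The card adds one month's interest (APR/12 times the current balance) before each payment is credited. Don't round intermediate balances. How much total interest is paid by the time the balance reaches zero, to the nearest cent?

Promo months 1–9 at r₀ = 3.2%/12 = 0.00266667; months 10+ at r₁ = 18.8%/12 = 0.0156667.
After month 9: iterate B ← B·(1+r₀) − €150.00 for 9 months → €3,075.91.
Then at r₁ with €150.00/mo: n₂ = −ln(1 − r₁·B/P)/ln(1+r₁) ≈ 24.93 → 25 more payments.
Total paid = 33·€150.00 + €139.36 = €5,089.36; interest = €5,089.36 − €4,335.24 = €754.12.

€754.12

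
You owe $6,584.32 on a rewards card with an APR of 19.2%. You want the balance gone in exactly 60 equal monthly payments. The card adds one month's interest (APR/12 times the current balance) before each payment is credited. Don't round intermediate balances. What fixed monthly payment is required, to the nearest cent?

$171.53

Monthly rate r = 19.2%/12 = 1.6% = 0.016.
Level-payment amortization: P = B₀·r / (1 − (1+r)^(−n)) = 6584.32·0.016 / (1 − 1.016^(−60)).
Denominator 1 − (1+r)^(−60) = 0.614186408.
P = 105.349 / 0.614186408 ≈ 171.53.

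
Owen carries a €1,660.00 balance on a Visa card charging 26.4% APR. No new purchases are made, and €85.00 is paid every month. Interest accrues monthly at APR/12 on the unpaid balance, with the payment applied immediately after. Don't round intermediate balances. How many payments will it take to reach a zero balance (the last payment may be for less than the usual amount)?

Monthly rate r = 26.4%/12 = 2.2% = 0.022.
Recurrence: B ← B·(1+r) − €85.00.
Month 1: interest €36.52; balance after payment €1,611.52.
Month 2: interest €35.45; balance after payment €1,561.97.
Closed form: n = −ln(1 − rB₀/P)/ln(1+r) = −ln(0.57035)/ln(1.022) ≈ 25.802, so the balance reaches zero during payment 26.

26 payments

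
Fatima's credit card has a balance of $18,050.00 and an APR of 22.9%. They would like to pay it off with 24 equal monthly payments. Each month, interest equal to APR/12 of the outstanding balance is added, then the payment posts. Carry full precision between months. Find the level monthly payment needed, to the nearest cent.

Monthly rate r = 22.9%/12 = 1.90833% = 0.0190833.
Level-payment amortization: P = B₀·r / (1 − (1+r)^(−n)) = 18050.00·0.0190833 / (1 − 1.01908^(−24)).
Denominator 1 − (1+r)^(−24) = 0.364717013.
P = 344.454 / 0.364717013 ≈ 944.44.

$944.44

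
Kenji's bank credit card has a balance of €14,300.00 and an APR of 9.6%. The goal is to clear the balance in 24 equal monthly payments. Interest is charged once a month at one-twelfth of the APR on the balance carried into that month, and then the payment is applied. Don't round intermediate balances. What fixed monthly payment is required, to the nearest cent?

Monthly rate r = 9.6%/12 = 0.8% = 0.008.
Level-payment amortization: P = B₀·r / (1 − (1+r)^(−n)) = 14300.00·0.008 / (1 − 1.008^(−24)).
Denominator 1 − (1+r)^(−24) = 0.174062415.
P = 114.4 / 0.174062415 ≈ 657.24.

€657.24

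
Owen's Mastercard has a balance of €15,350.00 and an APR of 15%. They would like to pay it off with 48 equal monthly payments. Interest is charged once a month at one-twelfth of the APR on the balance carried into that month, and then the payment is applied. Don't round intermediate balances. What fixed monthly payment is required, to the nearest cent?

€427.20

Monthly rate r = 15%/12 = 1.25% = 0.0125.
Level-payment amortization: P = B₀·r / (1 − (1+r)^(−n)) = 15350.00·0.0125 / (1 − 1.0125^(−48)).
Denominator 1 − (1+r)^(−48) = 0.449143511.
P = 191.875 / 0.449143511 ≈ 427.20.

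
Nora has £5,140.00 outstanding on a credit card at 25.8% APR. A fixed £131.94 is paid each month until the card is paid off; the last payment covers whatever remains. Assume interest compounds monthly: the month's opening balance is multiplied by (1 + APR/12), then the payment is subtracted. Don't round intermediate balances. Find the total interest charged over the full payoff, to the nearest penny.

Monthly rate r = 25.8%/12 = 2.15% = 0.0215.
Payoff takes n = ⌈−ln(1 − rB₀/P)/ln(1+r)⌉ = ⌈85.443⌉ = 86 payments; the last is £58.80.
Total paid = 85·£131.94 + £58.80 = £11,273.70.
Total interest = total paid − principal = £11,273.70 − £5,140.00 = £6,133.70.

£6,133.70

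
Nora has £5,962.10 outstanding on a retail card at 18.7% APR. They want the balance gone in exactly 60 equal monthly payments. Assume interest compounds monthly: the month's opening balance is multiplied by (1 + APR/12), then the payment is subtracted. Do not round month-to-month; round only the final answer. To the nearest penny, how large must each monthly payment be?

£153.68

Monthly rate r = 18.7%/12 = 1.55833% = 0.0155833.
Level-payment amortization: P = B₀·r / (1 − (1+r)^(−n)) = 5962.10·0.0155833 / (1 − 1.01558^(−60)).
Denominator 1 − (1+r)^(−60) = 0.604573205.
P = 92.9094 / 0.604573205 ≈ 153.68.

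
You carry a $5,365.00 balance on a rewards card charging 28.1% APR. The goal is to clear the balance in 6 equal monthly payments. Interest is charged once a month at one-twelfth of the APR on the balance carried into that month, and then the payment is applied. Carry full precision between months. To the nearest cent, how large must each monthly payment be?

$968.86

Monthly rate r = 28.1%/12 = 2.34167% = 0.0234167.
Level-payment amortization: P = B₀·r / (1 − (1+r)^(−n)) = 5365.00·0.0234167 / (1 − 1.02342^(−6)).
Denominator 1 − (1+r)^(−6) = 0.129667727.
P = 125.63 / 0.129667727 ≈ 968.86.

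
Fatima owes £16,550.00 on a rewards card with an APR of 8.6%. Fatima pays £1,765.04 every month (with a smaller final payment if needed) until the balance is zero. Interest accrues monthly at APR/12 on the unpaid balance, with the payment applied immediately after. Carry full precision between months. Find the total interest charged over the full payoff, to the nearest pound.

£645

Monthly rate r = 8.6%/12 = 0.716667% = 0.00716667.
Payoff takes n = ⌈−ln(1 − rB₀/P)/ln(1+r)⌉ = ⌈9.741⌉ = 10 payments; the last is £1,309.47.
Total paid = 9·£1,765.04 + £1,309.47 = £17,194.83.
Total interest = total paid − principal = £17,194.83 − £16,550.00 = £644.83.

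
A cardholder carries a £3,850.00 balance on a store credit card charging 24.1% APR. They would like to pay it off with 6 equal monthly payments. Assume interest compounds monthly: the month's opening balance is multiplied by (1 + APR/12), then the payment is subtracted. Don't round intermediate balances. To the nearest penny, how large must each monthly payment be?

Monthly rate r = 24.1%/12 = 2.00833% = 0.0200833.
Level-payment amortization: P = B₀·r / (1 − (1+r)^(−n)) = 3850.00·0.0200833 / (1 − 1.02008^(−6)).
Denominator 1 − (1+r)^(−6) = 0.112463773.
P = 77.3208 / 0.112463773 ≈ 687.52.

£687.52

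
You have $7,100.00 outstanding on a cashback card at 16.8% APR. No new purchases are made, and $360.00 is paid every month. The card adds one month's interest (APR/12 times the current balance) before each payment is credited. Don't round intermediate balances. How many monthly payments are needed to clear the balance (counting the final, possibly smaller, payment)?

24 months

Monthly rate r = 16.8%/12 = 1.4% = 0.014.
Recurrence: B ← B·(1+r) − $360.00.
Month 1: interest $99.40; balance after payment $6,839.40.
Month 2: interest $95.75; balance after payment $6,575.15.
Closed form: n = −ln(1 − rB₀/P)/ln(1+r) = −ln(0.72389)/ln(1.014) ≈ 23.241, so the balance reaches zero during payment 24.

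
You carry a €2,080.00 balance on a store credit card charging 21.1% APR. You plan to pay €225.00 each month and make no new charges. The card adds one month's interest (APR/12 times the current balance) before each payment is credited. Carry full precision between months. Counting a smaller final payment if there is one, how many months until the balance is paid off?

Monthly rate r = 21.1%/12 = 1.75833% = 0.0175833.
Recurrence: B ← B·(1+r) − €225.00.
Month 1: interest €36.57; balance after payment €1,891.57.
Month 2: interest €33.26; balance after payment €1,699.83.
Closed form: n = −ln(1 − rB₀/P)/ln(1+r) = −ln(0.83745)/ln(1.01758) ≈ 10.177, so the balance reaches zero during payment 11.

11 payments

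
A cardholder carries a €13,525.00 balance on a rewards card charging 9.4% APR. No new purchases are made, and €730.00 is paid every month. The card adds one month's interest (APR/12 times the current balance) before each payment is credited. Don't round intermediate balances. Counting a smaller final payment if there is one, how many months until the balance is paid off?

Monthly rate r = 9.4%/12 = 0.783333% = 0.00783333.
Recurrence: B ← B·(1+r) − €730.00.
Month 1: interest €105.95; balance after payment €12,900.95.
Month 2: interest €101.06; balance after payment €12,272.00.
Closed form: n = −ln(1 − rB₀/P)/ln(1+r) = −ln(0.85487)/ln(1.00783) ≈ 20.096, so the balance reaches zero during payment 21.

21 months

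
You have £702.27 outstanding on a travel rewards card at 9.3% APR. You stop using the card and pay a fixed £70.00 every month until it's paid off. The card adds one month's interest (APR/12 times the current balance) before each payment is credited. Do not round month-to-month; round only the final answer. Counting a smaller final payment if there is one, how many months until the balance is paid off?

Monthly rate r = 9.3%/12 = 0.775% = 0.00775.
Recurrence: B ← B·(1+r) − £70.00.
Month 1: interest £5.44; balance after payment £637.71.
Month 2: interest £4.94; balance after payment £572.65.
Closed form: n = −ln(1 − rB₀/P)/ln(1+r) = −ln(0.92225)/ln(1.00775) ≈ 10.484, so the balance reaches zero during payment 11.

11 payments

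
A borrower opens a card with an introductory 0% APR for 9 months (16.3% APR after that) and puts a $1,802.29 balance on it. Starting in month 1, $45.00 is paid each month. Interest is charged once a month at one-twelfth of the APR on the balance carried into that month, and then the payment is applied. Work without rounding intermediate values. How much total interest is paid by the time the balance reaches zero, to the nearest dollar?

$430

Promo months 1–9 at r₀ = 0%/12 = 0; months 10+ at r₁ = 16.3%/12 = 0.0135833.
After month 9 (no interest yet): B = $1,802.29 − 9·$45.00 = $1,397.29.
Then at r₁ with $45.00/mo: n₂ = −ln(1 − r₁·B/P)/ln(1+r₁) ≈ 40.60 → 41 more payments.
Total paid = 49·$45.00 + $27.14 = $2,232.14; interest = $2,232.14 − $1,802.29 = $429.85.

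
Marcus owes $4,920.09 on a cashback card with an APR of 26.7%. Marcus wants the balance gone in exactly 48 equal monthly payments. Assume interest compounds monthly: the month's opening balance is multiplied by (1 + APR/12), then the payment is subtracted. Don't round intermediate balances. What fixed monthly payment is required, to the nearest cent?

$167.84

Monthly rate r = 26.7%/12 = 2.225% = 0.02225.
Level-payment amortization: P = B₀·r / (1 − (1+r)^(−n)) = 4920.09·0.02225 / (1 − 1.02225^(−48)).
Denominator 1 − (1+r)^(−48) = 0.652257096.
P = 109.472 / 0.652257096 ≈ 167.84.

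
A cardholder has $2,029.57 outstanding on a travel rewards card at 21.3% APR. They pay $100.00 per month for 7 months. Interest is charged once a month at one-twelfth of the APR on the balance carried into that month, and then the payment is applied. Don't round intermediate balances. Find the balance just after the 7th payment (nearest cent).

$1,557.18

Monthly rate r = 21.3%/12 = 1.775% = 0.01775.
Each month: B ← B·(1+r) − $100.00.
Month 1: interest $36.02; balance after payment $1,965.59.
Month 2: interest $34.89; balance after payment $1,900.48.
Month 3: interest $33.73; balance after payment $1,834.22.
Month 4: interest $32.56; balance after payment $1,766.78.
Month 5: interest $31.36; balance after payment $1,698.14.
Month 6: interest $30.14; balance after payment $1,628.28.
Month 7: interest $28.90; balance after payment $1,557.18.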